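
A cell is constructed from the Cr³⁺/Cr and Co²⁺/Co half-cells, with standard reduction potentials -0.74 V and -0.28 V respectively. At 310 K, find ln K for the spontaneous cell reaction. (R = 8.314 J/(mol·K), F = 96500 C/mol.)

E°_cell = -0.28 − (-0.74) = 0.46 V, with n = 6 electrons transferred.
At equilibrium E = 0, so the Nernst equation gives ln K = nFE°/RT = (6)(96500)(0.46)/((8.314)(310)) = 103.34.

ln K = 103.3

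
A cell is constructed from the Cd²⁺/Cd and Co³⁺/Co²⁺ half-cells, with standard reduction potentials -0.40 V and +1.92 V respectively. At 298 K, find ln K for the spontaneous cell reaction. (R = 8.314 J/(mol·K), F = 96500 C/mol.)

ln K = 180.7

E°_cell = +1.92 − (-0.40) = 2.32 V, with n = 2 electrons transferred.
At equilibrium E = 0, so the Nernst equation gives ln K = nFE°/RT = (2)(96500)(2.32)/((8.314)(298)) = 180.73.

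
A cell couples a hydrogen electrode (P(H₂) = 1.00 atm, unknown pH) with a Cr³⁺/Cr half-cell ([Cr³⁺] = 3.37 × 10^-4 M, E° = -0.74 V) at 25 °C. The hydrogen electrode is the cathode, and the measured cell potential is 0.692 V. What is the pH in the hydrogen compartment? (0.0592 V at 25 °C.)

pH = 1.97

E°_cell = 0.74 V and n = 6.
log Q = n(E° − E)/0.0592 = 6×(0.74 − 0.692)/0.0592 = 4.865.
With Q = [Cr³⁺]^2·P(H₂)^3 / [H⁺]^6, solving for [H⁺] gives log[H⁺] = -1.968, so pH = 1.97.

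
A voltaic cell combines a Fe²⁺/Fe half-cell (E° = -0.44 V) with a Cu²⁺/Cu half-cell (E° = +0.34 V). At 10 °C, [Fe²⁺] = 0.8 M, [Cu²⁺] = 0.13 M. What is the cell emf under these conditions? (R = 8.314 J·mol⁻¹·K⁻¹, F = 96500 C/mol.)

0.758 V

The Cu²⁺/Cu couple has the higher reduction potential and acts as the cathode, so E°_cell = +0.34 − (-0.44) = 0.78 V.
Balancing electrons gives n = 2; the reaction quotient is Q = [Fe²⁺]/[Cu²⁺] = 6.15.
E = E° − (RT/nF) ln Q = 0.78 − (8.314×283)/(2×96500) × (1.817) = 0.780 − 0.022 = 0.758 V.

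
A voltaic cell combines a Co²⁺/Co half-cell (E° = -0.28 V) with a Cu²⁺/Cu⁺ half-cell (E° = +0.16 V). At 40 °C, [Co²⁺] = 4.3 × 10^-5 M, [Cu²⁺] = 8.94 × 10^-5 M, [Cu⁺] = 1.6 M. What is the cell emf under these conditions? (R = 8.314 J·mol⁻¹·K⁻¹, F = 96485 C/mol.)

0.311 V

The Cu²⁺/Cu⁺ couple has the higher reduction potential and acts as the cathode, so E°_cell = +0.16 − (-0.28) = 0.44 V.
Balancing electrons gives n = 2; the reaction quotient is Q = [Co²⁺]·[Cu⁺]^2/[Cu²⁺]^2 = 1.38 × 10^4.
E = E° − (RT/nF) ln Q = 0.44 − (8.314×313)/(2×96485) × (9.530) = 0.440 − 0.129 = 0.311 V.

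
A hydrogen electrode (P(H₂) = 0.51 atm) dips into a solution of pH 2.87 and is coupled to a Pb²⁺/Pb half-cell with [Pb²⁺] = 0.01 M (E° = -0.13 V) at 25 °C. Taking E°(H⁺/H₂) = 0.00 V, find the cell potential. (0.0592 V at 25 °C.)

The hydrogen couple is the cathode, so E°_cell = 0.13 V; n = 2.
[H⁺] = 10^(−2.87) = 0.0013 M, and Q = [Pb²⁺]·P(H₂) / [H⁺]^2 = 2800.
E = E° − (0.0592/2) log Q = 0.13 − (0.0592/2)(3.448) = 0.028 V.

0.028 V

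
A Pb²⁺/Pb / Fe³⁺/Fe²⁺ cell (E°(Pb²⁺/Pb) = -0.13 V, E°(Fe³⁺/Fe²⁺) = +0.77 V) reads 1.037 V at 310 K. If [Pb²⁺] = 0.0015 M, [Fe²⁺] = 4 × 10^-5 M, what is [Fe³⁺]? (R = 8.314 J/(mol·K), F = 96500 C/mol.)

From the Nernst equation, ln Q = nF(E° − E)/RT = 2×96500×(0.90 − 1.037)/(8.314×310) = -10.259, so Q = 3.5 × 10^-5.
With Q = [Pb²⁺]·[Fe²⁺]^2/[Fe³⁺]^2 and the known concentrations, [Fe³⁺]^2 in the denominator gives [Fe³⁺] = 2.6 × 10^-4 M.

2.6 × 10^-4 M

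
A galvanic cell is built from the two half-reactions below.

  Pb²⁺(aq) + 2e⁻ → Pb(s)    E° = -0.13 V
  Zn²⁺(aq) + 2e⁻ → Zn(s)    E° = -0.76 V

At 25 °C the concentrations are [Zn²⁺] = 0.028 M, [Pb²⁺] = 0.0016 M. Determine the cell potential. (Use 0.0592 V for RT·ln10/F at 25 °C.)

0.593 V

The Pb²⁺/Pb couple has the higher reduction potential and acts as the cathode, so E°_cell = -0.13 − (-0.76) = 0.63 V.
Balancing electrons gives n = 2; the reaction quotient is Q = [Zn²⁺]/[Pb²⁺] = 17.5.
At 25 °C, E = E° − (0.0592/n) log Q = 0.63 − (0.0592/2)(1.243) = 0.630 − 0.037 = 0.593 V.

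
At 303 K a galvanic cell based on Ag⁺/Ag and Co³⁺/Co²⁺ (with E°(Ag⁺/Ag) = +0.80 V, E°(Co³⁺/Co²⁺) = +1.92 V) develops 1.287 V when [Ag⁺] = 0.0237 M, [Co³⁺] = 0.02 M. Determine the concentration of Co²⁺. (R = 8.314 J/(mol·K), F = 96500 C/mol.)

From the Nernst equation, ln Q = nF(E° − E)/RT = 1×96500×(1.12 − 1.287)/(8.314×303) = -6.397, so Q = 0.00167.
With Q = [Ag⁺]·[Co²⁺]/[Co³⁺] and the known concentrations, [Co²⁺] in the numerator gives [Co²⁺] = 0.0014 M.

0.0014 M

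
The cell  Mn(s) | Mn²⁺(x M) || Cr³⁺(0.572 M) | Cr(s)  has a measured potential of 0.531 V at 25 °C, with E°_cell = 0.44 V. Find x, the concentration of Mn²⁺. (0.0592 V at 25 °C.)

From the Nernst equation, log Q = n(E° − E)/0.0592 = 6(0.44 − 0.531)/0.0592 = -9.223, so Q = 5.98 × 10^-10.
With Q = [Mn²⁺]^3/[Cr³⁺]^2 and the known concentrations, [Mn²⁺]^3 in the numerator gives [Mn²⁺] = 5.8 × 10^-4 M.

5.8 × 10^-4 M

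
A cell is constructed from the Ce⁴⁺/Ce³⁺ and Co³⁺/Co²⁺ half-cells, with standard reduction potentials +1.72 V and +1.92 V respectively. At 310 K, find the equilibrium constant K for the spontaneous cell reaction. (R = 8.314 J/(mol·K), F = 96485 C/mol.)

E°_cell = +1.92 − (+1.72) = 0.20 V, with n = 1 electron transferred.
At equilibrium E = 0, so the Nernst equation gives ln K = nFE°/RT = (1)(96485)(0.20)/((8.314)(310)) = 7.49.
K = e^7.49 = 1800.

1800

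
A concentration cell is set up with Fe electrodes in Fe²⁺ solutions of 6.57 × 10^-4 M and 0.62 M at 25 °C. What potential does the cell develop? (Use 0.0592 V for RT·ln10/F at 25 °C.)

0.088 V

Both half-cells are Fe²⁺/Fe, so E°_cell = 0. The concentrated side is the cathode; the cell reaction moves Fe²⁺ from high to low concentration with n = 2.
Q = [Fe²⁺]_dilute/[Fe²⁺]_conc = 6.57 × 10^-4/0.62 = 0.00106.
E = 0 − (0.0592/2) log Q = −(0.0592/2)(-2.975) = 0.0881 V.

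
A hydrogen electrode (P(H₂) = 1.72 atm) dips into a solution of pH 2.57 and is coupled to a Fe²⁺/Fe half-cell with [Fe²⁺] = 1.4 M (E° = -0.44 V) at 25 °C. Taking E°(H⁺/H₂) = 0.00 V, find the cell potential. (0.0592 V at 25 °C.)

0.28 V

The hydrogen couple is the cathode, so E°_cell = 0.44 V; n = 2.
[H⁺] = 10^(−2.57) = 0.0027 M, and Q = [Fe²⁺]·P(H₂) / [H⁺]^2 = 3.32 × 10^5.
E = E° − (0.0592/2) log Q = 0.44 − (0.0592/2)(5.522) = 0.277 V.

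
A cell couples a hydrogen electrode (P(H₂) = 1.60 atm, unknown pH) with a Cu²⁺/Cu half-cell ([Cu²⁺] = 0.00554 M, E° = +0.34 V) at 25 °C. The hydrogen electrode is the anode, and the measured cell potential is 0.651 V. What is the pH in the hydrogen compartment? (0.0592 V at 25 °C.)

pH = 6.28

E°_cell = 0.34 V and n = 2.
log Q = n(E° − E)/0.0592 = 2×(0.34 − 0.651)/0.0592 = -10.507.
With Q = [H⁺]^2 / ([Cu²⁺]·P(H₂)), solving for [H⁺] gives log[H⁺] = -6.280, so pH = 6.28.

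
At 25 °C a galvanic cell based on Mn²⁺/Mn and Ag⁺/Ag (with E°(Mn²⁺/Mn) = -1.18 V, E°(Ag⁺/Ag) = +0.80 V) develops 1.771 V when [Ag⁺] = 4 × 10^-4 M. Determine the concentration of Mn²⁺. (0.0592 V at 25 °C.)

1.8 M

From the Nernst equation, log Q = n(E° − E)/0.0592 = 2(1.98 − 1.771)/0.0592 = 7.061, so Q = 1.15 × 10^7.
With Q = [Mn²⁺]/[Ag⁺]^2 and the known concentrations, [Mn²⁺] in the numerator gives [Mn²⁺] = 1.8 M.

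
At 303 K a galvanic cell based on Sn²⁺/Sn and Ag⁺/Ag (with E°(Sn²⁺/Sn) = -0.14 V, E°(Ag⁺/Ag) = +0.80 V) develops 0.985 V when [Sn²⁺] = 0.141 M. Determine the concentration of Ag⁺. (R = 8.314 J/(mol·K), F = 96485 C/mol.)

From the Nernst equation, ln Q = nF(E° − E)/RT = 2×96485×(0.94 − 0.985)/(8.314×303) = -3.447, so Q = 0.0318.
With Q = [Sn²⁺]/[Ag⁺]^2 and the known concentrations, [Ag⁺]^2 in the denominator gives [Ag⁺] = 2.1 M.

2.1 M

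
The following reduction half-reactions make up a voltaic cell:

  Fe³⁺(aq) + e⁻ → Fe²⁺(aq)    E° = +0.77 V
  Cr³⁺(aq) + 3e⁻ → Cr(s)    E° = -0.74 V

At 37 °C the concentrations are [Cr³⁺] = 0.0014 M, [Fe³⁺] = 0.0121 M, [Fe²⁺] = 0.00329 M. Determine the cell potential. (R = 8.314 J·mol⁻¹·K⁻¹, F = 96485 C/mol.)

The Fe³⁺/Fe²⁺ couple has the higher reduction potential and acts as the cathode, so E°_cell = +0.77 − (-0.74) = 1.51 V.
Balancing electrons gives n = 3; the reaction quotient is Q = [Cr³⁺]·[Fe²⁺]^3/[Fe³⁺]^3 = 2.81 × 10^-5.
E = E° − (RT/nF) ln Q = 1.51 − (8.314×310)/(3×96485) × (-10.478) = 1.510 + 0.093 = 1.603 V.

1.60 V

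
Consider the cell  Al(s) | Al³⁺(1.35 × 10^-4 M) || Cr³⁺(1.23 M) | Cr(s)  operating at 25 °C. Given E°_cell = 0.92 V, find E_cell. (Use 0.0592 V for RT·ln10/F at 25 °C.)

0.998 V

Balancing electrons gives n = 3; the reaction quotient is Q = [Al³⁺]/[Cr³⁺] = 1.1 × 10^-4.
At 25 °C, E = E° − (0.0592/n) log Q = 0.92 − (0.0592/3)(-3.960) = 0.920 + 0.078 = 0.998 V.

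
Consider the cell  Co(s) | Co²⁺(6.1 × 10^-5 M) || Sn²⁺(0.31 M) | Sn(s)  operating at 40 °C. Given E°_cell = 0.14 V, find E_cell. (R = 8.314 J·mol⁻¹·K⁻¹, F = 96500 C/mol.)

Balancing electrons gives n = 2; the reaction quotient is Q = [Co²⁺]/[Sn²⁺] = 1.97 × 10^-4.
E = E° − (RT/nF) ln Q = 0.14 − (8.314×313)/(2×96500) × (-8.533) = 0.140 + 0.115 = 0.255 V.

0.255 V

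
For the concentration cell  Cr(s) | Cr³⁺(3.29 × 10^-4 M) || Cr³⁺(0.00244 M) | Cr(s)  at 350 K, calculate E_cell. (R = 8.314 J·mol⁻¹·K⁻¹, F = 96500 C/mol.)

0.020 V

Both half-cells are Cr³⁺/Cr, so E°_cell = 0. The concentrated side is the cathode; the cell reaction moves Cr³⁺ from high to low concentration with n = 3.
Q = [Cr³⁺]_dilute/[Cr³⁺]_conc = 3.29 × 10^-4/0.00244 = 0.135.
E = 0 − (RT/nF) ln Q = −((8.314×350)/(3×96500))(-2.004) = 0.0201 V.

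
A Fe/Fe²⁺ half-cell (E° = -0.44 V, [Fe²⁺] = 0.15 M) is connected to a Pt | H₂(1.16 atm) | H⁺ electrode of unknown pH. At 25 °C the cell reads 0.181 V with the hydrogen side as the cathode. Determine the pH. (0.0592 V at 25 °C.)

pH = 4.75

E°_cell = 0.44 V and n = 2.
log Q = n(E° − E)/0.0592 = 2×(0.44 − 0.181)/0.0592 = 8.750.
With Q = [Fe²⁺]·P(H₂) / [H⁺]^2, solving for [H⁺] gives log[H⁺] = -4.755, so pH = 4.75.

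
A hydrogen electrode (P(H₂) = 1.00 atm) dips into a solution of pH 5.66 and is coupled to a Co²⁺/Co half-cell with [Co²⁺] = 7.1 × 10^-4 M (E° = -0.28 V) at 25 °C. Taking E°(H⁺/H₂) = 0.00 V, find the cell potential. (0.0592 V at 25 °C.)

The hydrogen couple is the cathode, so E°_cell = 0.28 V; n = 2.
[H⁺] = 10^(−5.66) = 2.2 × 10^-6 M, and Q = [Co²⁺]·P(H₂) / [H⁺]^2 = 1.48 × 10^8.
E = E° − (0.0592/2) log Q = 0.28 − (0.0592/2)(8.171) = 0.038 V.

0.038 V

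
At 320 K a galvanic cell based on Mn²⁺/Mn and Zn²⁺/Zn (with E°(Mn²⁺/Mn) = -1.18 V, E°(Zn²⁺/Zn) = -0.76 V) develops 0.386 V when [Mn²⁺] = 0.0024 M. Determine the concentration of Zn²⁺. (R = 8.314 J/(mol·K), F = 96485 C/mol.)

2 × 10^-4 M

From the Nernst equation, ln Q = nF(E° − E)/RT = 2×96485×(0.42 − 0.386)/(8.314×320) = 2.466, so Q = 11.8.
With Q = [Mn²⁺]/[Zn²⁺] and the known concentrations, [Zn²⁺] in the denominator gives [Zn²⁺] = 2 × 10^-4 M.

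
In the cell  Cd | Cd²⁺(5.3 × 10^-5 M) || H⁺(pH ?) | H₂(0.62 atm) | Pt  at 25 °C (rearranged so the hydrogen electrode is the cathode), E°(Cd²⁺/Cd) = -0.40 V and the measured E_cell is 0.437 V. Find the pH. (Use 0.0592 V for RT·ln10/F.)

pH = 1.62

E°_cell = 0.40 V and n = 2.
log Q = n(E° − E)/0.0592 = 2×(0.40 − 0.437)/0.0592 = -1.250.
With Q = [Cd²⁺]·P(H₂) / [H⁺]^2, solving for [H⁺] gives log[H⁺] = -1.617, so pH = 1.62.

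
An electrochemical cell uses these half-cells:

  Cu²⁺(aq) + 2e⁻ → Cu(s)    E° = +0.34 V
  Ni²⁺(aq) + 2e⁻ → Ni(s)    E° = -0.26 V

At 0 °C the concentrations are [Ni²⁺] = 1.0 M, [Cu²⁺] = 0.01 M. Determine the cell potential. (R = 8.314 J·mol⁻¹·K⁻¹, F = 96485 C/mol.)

0.546 V

The Cu²⁺/Cu couple has the higher reduction potential and acts as the cathode, so E°_cell = +0.34 − (-0.26) = 0.60 V.
Balancing electrons gives n = 2; the reaction quotient is Q = [Ni²⁺]/[Cu²⁺] = 100.
E = E° − (RT/nF) ln Q = 0.60 − (8.314×273)/(2×96485) × (4.605) = 0.600 − 0.054 = 0.546 V.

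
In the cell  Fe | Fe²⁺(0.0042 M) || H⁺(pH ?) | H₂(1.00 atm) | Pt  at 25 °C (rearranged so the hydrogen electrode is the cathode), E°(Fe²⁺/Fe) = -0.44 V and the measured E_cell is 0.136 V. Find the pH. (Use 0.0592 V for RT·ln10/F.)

E°_cell = 0.44 V and n = 2.
log Q = n(E° − E)/0.0592 = 2×(0.44 − 0.136)/0.0592 = 10.270.
With Q = [Fe²⁺]·P(H₂) / [H⁺]^2, solving for [H⁺] gives log[H⁺] = -6.324, so pH = 6.32.

pH = 6.32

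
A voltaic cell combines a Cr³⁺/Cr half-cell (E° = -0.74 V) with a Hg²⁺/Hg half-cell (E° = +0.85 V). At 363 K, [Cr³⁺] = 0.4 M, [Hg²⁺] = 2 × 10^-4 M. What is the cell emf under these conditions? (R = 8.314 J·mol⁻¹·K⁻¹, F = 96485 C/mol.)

The Hg²⁺/Hg couple has the higher reduction potential and acts as the cathode, so E°_cell = +0.85 − (-0.74) = 1.59 V.
Balancing electrons gives n = 6; the reaction quotient is Q = [Cr³⁺]^2/[Hg²⁺]^3 = 2 × 10^10.
E = E° − (RT/nF) ln Q = 1.59 − (8.314×363)/(6×96485) × (23.719) = 1.590 − 0.124 = 1.466 V.

1.47 V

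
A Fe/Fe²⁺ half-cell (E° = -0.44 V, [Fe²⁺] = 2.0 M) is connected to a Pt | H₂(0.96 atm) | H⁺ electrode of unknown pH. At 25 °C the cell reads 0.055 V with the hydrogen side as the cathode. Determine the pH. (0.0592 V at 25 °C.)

pH = 6.36

E°_cell = 0.44 V and n = 2.
log Q = n(E° − E)/0.0592 = 2×(0.44 − 0.055)/0.0592 = 13.007.
With Q = [Fe²⁺]·P(H₂) / [H⁺]^2, solving for [H⁺] gives log[H⁺] = -6.362, so pH = 6.36.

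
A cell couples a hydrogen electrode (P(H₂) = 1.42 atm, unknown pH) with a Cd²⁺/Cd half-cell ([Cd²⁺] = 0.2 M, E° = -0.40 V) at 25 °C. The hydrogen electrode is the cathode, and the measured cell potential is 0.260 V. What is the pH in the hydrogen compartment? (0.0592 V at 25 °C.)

E°_cell = 0.40 V and n = 2.
log Q = n(E° − E)/0.0592 = 2×(0.40 − 0.260)/0.0592 = 4.730.
With Q = [Cd²⁺]·P(H₂) / [H⁺]^2, solving for [H⁺] gives log[H⁺] = -2.638, so pH = 2.64.

pH = 2.64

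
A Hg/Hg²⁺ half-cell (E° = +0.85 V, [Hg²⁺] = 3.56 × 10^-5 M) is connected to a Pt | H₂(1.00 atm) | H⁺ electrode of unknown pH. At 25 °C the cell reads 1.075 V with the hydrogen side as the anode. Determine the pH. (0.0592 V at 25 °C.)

pH = 6.02

E°_cell = 0.85 V and n = 2.
log Q = n(E° − E)/0.0592 = 2×(0.85 − 1.075)/0.0592 = -7.601.
With Q = [H⁺]^2 / ([Hg²⁺]·P(H₂)), solving for [H⁺] gives log[H⁺] = -6.025, so pH = 6.02.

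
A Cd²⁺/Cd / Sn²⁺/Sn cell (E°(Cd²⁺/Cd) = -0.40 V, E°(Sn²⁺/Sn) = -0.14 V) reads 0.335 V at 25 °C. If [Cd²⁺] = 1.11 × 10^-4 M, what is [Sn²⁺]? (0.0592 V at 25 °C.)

0.038 M

From the Nernst equation, log Q = n(E° − E)/0.0592 = 2(0.26 − 0.335)/0.0592 = -2.534, so Q = 0.00293.
With Q = [Cd²⁺]/[Sn²⁺] and the known concentrations, [Sn²⁺] in the denominator gives [Sn²⁺] = 0.038 M.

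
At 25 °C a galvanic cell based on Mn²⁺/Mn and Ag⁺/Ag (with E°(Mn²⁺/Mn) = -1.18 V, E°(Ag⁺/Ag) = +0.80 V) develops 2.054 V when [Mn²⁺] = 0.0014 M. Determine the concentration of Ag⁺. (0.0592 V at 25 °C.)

From the Nernst equation, log Q = n(E° − E)/0.0592 = 2(1.98 − 2.054)/0.0592 = -2.500, so Q = 0.00316.
With Q = [Mn²⁺]/[Ag⁺]^2 and the known concentrations, [Ag⁺]^2 in the denominator gives [Ag⁺] = 0.67 M.

0.67 M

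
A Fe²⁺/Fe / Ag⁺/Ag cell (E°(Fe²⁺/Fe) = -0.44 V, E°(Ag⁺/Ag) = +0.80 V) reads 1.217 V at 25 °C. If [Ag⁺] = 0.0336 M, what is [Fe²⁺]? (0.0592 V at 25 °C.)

From the Nernst equation, log Q = n(E° − E)/0.0592 = 2(1.24 − 1.217)/0.0592 = 0.777, so Q = 5.98.
With Q = [Fe²⁺]/[Ag⁺]^2 and the known concentrations, [Fe²⁺] in the numerator gives [Fe²⁺] = 0.0068 M.

0.0068 M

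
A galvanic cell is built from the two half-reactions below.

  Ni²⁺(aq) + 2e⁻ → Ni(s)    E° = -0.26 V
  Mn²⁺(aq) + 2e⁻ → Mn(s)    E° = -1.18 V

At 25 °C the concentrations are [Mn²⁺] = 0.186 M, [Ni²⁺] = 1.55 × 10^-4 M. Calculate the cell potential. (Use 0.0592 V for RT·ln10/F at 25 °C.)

0.829 V

The Ni²⁺/Ni couple has the higher reduction potential and acts as the cathode, so E°_cell = -0.26 − (-1.18) = 0.92 V.
Balancing electrons gives n = 2; the reaction quotient is Q = [Mn²⁺]/[Ni²⁺] = 1200.
At 25 °C, E = E° − (0.0592/n) log Q = 0.92 − (0.0592/2)(3.079) = 0.920 − 0.091 = 0.829 V.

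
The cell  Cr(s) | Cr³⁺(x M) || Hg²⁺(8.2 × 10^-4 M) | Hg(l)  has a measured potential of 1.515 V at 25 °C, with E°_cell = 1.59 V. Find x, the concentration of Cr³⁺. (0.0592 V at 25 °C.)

From the Nernst equation, log Q = n(E° − E)/0.0592 = 6(1.59 − 1.515)/0.0592 = 7.601, so Q = 3.99 × 10^7.
With Q = [Cr³⁺]^2/[Hg²⁺]^3 and the known concentrations, [Cr³⁺]^2 in the numerator gives [Cr³⁺] = 0.15 M.

0.15 M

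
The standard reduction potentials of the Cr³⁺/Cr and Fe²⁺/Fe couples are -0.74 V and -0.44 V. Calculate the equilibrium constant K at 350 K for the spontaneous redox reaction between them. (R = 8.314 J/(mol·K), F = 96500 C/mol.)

8.4 × 10^25

E°_cell = -0.44 − (-0.74) = 0.30 V, with n = 6 electrons transferred.
At equilibrium E = 0, so the Nernst equation gives ln K = nFE°/RT = (6)(96500)(0.30)/((8.314)(350)) = 59.69.
K = e^59.69 = 8.4 × 10^25.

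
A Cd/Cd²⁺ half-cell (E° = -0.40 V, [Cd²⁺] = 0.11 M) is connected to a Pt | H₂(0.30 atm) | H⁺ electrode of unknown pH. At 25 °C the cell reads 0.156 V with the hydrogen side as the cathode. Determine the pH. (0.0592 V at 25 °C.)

E°_cell = 0.40 V and n = 2.
log Q = n(E° − E)/0.0592 = 2×(0.40 − 0.156)/0.0592 = 8.243.
With Q = [Cd²⁺]·P(H₂) / [H⁺]^2, solving for [H⁺] gives log[H⁺] = -4.862, so pH = 4.86.

pH = 4.86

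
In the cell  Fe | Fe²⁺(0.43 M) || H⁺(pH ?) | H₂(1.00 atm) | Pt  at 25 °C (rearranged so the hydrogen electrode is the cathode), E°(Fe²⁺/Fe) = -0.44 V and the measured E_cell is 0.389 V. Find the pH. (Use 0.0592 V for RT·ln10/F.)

pH = 1.04

E°_cell = 0.44 V and n = 2.
log Q = n(E° − E)/0.0592 = 2×(0.44 − 0.389)/0.0592 = 1.723.
With Q = [Fe²⁺]·P(H₂) / [H⁺]^2, solving for [H⁺] gives log[H⁺] = -1.045, so pH = 1.04.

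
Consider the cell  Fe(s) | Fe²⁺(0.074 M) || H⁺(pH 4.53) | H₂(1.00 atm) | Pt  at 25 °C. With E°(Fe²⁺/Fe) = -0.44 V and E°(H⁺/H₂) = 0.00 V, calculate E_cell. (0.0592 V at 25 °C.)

0.21 V

The hydrogen couple is the cathode, so E°_cell = 0.44 V; n = 2.
[H⁺] = 10^(−4.53) = 3 × 10^-5 M, and Q = [Fe²⁺]·P(H₂) / [H⁺]^2 = 8.5 × 10^7.
E = E° − (0.0592/2) log Q = 0.44 − (0.0592/2)(7.929) = 0.205 V.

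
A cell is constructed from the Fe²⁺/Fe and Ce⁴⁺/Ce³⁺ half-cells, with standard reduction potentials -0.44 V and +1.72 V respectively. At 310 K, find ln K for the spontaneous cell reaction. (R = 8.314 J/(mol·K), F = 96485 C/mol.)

ln K = 161.7

E°_cell = +1.72 − (-0.44) = 2.16 V, with n = 2 electrons transferred.
At equilibrium E = 0, so the Nernst equation gives ln K = nFE°/RT = (2)(96485)(2.16)/((8.314)(310)) = 161.72.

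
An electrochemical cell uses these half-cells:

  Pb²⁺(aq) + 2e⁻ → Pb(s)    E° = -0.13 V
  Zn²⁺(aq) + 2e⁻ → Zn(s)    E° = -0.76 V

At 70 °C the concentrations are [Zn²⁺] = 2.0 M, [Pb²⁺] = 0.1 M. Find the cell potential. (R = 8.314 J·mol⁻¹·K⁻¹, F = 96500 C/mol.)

The Pb²⁺/Pb couple has the higher reduction potential and acts as the cathode, so E°_cell = -0.13 − (-0.76) = 0.63 V.
Balancing electrons gives n = 2; the reaction quotient is Q = [Zn²⁺]/[Pb²⁺] = 20.0.
E = E° − (RT/nF) ln Q = 0.63 − (8.314×343)/(2×96500) × (2.996) = 0.630 − 0.044 = 0.586 V.

0.586 V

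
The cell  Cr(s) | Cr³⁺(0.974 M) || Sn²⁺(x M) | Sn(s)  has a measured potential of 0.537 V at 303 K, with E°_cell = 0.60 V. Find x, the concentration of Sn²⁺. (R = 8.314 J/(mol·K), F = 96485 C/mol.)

From the Nernst equation, ln Q = nF(E° − E)/RT = 6×96485×(0.60 − 0.537)/(8.314×303) = 14.478, so Q = 1.94 × 10^6.
With Q = [Cr³⁺]^2/[Sn²⁺]^3 and the known concentrations, [Sn²⁺]^3 in the denominator gives [Sn²⁺] = 0.0079 M.

0.0079 M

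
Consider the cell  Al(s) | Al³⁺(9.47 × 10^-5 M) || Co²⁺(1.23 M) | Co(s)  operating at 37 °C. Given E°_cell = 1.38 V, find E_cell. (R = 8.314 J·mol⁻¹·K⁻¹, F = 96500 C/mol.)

Balancing electrons gives n = 6; the reaction quotient is Q = [Al³⁺]^2/[Co²⁺]^3 = 4.82 × 10^-9.
E = E° − (RT/nF) ln Q = 1.38 − (8.314×310)/(6×96500) × (-19.151) = 1.380 + 0.085 = 1.465 V.

1.47 V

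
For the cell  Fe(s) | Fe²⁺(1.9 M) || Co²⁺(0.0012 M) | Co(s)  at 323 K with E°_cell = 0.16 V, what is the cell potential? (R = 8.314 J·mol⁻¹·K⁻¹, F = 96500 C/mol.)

0.057 V

Balancing electrons gives n = 2; the reaction quotient is Q = [Fe²⁺]/[Co²⁺] = 1580.
E = E° − (RT/nF) ln Q = 0.16 − (8.314×323)/(2×96500) × (7.367) = 0.160 − 0.103 = 0.057 V.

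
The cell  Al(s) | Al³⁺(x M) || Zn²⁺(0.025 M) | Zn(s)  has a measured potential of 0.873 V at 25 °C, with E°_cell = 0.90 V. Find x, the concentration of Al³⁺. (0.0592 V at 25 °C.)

0.092 M

From the Nernst equation, log Q = n(E° − E)/0.0592 = 6(0.90 − 0.873)/0.0592 = 2.736, so Q = 545.
With Q = [Al³⁺]^2/[Zn²⁺]^3 and the known concentrations, [Al³⁺]^2 in the numerator gives [Al³⁺] = 0.092 M.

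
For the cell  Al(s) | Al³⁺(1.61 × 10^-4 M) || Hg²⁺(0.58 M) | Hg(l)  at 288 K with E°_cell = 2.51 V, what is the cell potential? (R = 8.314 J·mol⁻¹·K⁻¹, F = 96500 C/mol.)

2.58 V

Balancing electrons gives n = 6; the reaction quotient is Q = [Al³⁺]^2/[Hg²⁺]^3 = 1.33 × 10^-7.
E = E° − (RT/nF) ln Q = 2.51 − (8.314×288)/(6×96500) × (-15.834) = 2.510 + 0.065 = 2.575 V.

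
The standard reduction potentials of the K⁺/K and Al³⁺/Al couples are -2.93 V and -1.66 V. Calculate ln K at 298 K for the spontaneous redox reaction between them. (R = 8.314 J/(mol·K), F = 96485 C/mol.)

E°_cell = -1.66 − (-2.93) = 1.27 V, with n = 3 electrons transferred.
At equilibrium E = 0, so the Nernst equation gives ln K = nFE°/RT = (3)(96485)(1.27)/((8.314)(298)) = 148.37.

ln K = 148.4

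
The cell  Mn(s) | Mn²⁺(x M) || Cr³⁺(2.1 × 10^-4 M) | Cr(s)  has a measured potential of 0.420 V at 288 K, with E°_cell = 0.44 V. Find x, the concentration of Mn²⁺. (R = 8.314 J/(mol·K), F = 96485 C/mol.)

0.018 M

From the Nernst equation, ln Q = nF(E° − E)/RT = 6×96485×(0.44 − 0.420)/(8.314×288) = 4.835, so Q = 126.
With Q = [Mn²⁺]^3/[Cr³⁺]^2 and the known concentrations, [Mn²⁺]^3 in the numerator gives [Mn²⁺] = 0.018 M.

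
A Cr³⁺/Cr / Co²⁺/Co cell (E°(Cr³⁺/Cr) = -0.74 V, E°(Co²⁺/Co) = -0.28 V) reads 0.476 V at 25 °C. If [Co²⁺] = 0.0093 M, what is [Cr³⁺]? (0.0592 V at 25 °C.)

1.4 × 10^-4 M

From the Nernst equation, log Q = n(E° − E)/0.0592 = 6(0.46 − 0.476)/0.0592 = -1.622, so Q = 0.0239.
With Q = [Cr³⁺]^2/[Co²⁺]^3 and the known concentrations, [Cr³⁺]^2 in the numerator gives [Cr³⁺] = 1.4 × 10^-4 M.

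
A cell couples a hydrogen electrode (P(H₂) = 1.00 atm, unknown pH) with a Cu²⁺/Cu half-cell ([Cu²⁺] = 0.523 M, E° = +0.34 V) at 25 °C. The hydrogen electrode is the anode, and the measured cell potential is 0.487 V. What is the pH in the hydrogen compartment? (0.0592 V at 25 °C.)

E°_cell = 0.34 V and n = 2.
log Q = n(E° − E)/0.0592 = 2×(0.34 − 0.487)/0.0592 = -4.966.
With Q = [H⁺]^2 / ([Cu²⁺]·P(H₂)), solving for [H⁺] gives log[H⁺] = -2.624, so pH = 2.62.

pH = 2.62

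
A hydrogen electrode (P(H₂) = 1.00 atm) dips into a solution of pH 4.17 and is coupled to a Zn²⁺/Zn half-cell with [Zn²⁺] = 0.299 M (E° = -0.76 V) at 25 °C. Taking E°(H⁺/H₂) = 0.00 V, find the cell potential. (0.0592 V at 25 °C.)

The hydrogen couple is the cathode, so E°_cell = 0.76 V; n = 2.
[H⁺] = 10^(−4.17) = 6.8 × 10^-5 M, and Q = [Zn²⁺]·P(H₂) / [H⁺]^2 = 6.54 × 10^7.
E = E° − (0.0592/2) log Q = 0.76 − (0.0592/2)(7.816) = 0.529 V.

0.53 V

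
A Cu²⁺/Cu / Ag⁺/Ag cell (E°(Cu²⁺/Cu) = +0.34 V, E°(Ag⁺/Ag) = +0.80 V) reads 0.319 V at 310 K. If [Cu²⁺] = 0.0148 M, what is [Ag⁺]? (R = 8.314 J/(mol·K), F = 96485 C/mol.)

From the Nernst equation, ln Q = nF(E° − E)/RT = 2×96485×(0.46 − 0.319)/(8.314×310) = 10.557, so Q = 3.84 × 10^4.
With Q = [Cu²⁺]/[Ag⁺]^2 and the known concentrations, [Ag⁺]^2 in the denominator gives [Ag⁺] = 6.2 × 10^-4 M.

6.2 × 10^-4 M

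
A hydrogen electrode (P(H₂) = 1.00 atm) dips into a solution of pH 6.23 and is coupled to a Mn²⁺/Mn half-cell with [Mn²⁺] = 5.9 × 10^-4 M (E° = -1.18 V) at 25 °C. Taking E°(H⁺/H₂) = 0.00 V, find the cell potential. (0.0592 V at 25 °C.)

The hydrogen couple is the cathode, so E°_cell = 1.18 V; n = 2.
[H⁺] = 10^(−6.23) = 5.9 × 10^-7 M, and Q = [Mn²⁺]·P(H₂) / [H⁺]^2 = 1.7 × 10^9.
E = E° − (0.0592/2) log Q = 1.18 − (0.0592/2)(9.231) = 0.907 V.

0.91 V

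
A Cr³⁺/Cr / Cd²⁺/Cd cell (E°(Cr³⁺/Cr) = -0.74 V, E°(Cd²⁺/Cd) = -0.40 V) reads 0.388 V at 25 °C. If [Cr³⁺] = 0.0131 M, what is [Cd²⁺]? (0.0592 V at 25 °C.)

2.3 M

From the Nernst equation, log Q = n(E° − E)/0.0592 = 6(0.34 − 0.388)/0.0592 = -4.865, so Q = 1.37 × 10^-5.
With Q = [Cr³⁺]^2/[Cd²⁺]^3 and the known concentrations, [Cd²⁺]^3 in the denominator gives [Cd²⁺] = 2.3 M.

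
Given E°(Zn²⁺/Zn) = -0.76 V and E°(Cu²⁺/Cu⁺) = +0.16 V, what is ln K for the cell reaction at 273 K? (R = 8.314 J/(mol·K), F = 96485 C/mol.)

E°_cell = +0.16 − (-0.76) = 0.92 V, with n = 2 electrons transferred.
At equilibrium E = 0, so the Nernst equation gives ln K = nFE°/RT = (2)(96485)(0.92)/((8.314)(273)) = 78.22.

ln K = 78.2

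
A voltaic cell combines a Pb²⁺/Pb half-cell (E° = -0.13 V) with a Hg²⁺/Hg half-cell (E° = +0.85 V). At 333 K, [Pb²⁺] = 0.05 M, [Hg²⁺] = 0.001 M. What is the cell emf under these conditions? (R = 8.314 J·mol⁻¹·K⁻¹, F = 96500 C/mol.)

The Hg²⁺/Hg couple has the higher reduction potential and acts as the cathode, so E°_cell = +0.85 − (-0.13) = 0.98 V.
Balancing electrons gives n = 2; the reaction quotient is Q = [Pb²⁺]/[Hg²⁺] = 50.0.
E = E° − (RT/nF) ln Q = 0.98 − (8.314×333)/(2×96500) × (3.912) = 0.980 − 0.056 = 0.924 V.

0.924 V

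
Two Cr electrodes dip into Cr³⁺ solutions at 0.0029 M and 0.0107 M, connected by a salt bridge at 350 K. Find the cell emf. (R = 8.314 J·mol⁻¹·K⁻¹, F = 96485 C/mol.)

Both half-cells are Cr³⁺/Cr, so E°_cell = 0. The concentrated side is the cathode; the cell reaction moves Cr³⁺ from high to low concentration with n = 3.
Q = [Cr³⁺]_dilute/[Cr³⁺]_conc = 0.0029/0.0107 = 0.271.
E = 0 − (RT/nF) ln Q = −((8.314×350)/(3×96485))(-1.306) = 0.0131 V.

0.013 V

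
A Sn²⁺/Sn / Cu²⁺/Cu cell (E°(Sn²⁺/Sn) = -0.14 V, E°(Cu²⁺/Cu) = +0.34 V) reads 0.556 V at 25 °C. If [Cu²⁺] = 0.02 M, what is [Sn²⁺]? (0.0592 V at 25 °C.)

From the Nernst equation, log Q = n(E° − E)/0.0592 = 2(0.48 − 0.556)/0.0592 = -2.568, so Q = 0.00271.
With Q = [Sn²⁺]/[Cu²⁺] and the known concentrations, [Sn²⁺] in the numerator gives [Sn²⁺] = 5.4 × 10^-5 M.

5.4 × 10^-5 M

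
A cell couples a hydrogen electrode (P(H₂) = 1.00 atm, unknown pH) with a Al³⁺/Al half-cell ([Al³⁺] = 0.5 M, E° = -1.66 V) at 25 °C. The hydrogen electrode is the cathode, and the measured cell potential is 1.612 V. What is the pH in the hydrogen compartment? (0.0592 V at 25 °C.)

E°_cell = 1.66 V and n = 6.
log Q = n(E° − E)/0.0592 = 6×(1.66 − 1.612)/0.0592 = 4.865.
With Q = [Al³⁺]^2·P(H₂)^3 / [H⁺]^6, solving for [H⁺] gives log[H⁺] = -0.911, so pH = 0.91.

pH = 0.91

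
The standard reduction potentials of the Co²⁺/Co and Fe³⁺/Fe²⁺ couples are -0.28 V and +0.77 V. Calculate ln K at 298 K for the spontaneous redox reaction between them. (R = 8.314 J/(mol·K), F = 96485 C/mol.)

ln K = 81.8

E°_cell = +0.77 − (-0.28) = 1.05 V, with n = 2 electrons transferred.
At equilibrium E = 0, so the Nernst equation gives ln K = nFE°/RT = (2)(96485)(1.05)/((8.314)(298)) = 81.78.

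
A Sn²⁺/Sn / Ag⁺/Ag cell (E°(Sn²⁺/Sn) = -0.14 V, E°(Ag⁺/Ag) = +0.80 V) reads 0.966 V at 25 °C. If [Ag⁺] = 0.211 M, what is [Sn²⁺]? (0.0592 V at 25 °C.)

0.0059 M

From the Nernst equation, log Q = n(E° − E)/0.0592 = 2(0.94 − 0.966)/0.0592 = -0.878, so Q = 0.132.
With Q = [Sn²⁺]/[Ag⁺]^2 and the known concentrations, [Sn²⁺] in the numerator gives [Sn²⁺] = 0.0059 M.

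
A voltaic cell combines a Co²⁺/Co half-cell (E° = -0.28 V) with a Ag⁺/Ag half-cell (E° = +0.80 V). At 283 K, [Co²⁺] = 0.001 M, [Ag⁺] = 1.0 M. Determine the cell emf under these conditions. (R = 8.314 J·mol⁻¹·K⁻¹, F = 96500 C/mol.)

The Ag⁺/Ag couple has the higher reduction potential and acts as the cathode, so E°_cell = +0.80 − (-0.28) = 1.08 V.
Balancing electrons gives n = 2; the reaction quotient is Q = [Co²⁺]/[Ag⁺]^2 = 0.00100.
E = E° − (RT/nF) ln Q = 1.08 − (8.314×283)/(2×96500) × (-6.908) = 1.080 + 0.084 = 1.164 V.

1.16 V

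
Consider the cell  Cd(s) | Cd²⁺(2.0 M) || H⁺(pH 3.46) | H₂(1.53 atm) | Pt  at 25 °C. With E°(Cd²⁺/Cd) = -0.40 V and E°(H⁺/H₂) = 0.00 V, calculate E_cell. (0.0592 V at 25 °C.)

The hydrogen couple is the cathode, so E°_cell = 0.40 V; n = 2.
[H⁺] = 10^(−3.46) = 3.5 × 10^-4 M, and Q = [Cd²⁺]·P(H₂) / [H⁺]^2 = 2.55 × 10^7.
E = E° − (0.0592/2) log Q = 0.40 − (0.0592/2)(7.406) = 0.181 V.

0.18 V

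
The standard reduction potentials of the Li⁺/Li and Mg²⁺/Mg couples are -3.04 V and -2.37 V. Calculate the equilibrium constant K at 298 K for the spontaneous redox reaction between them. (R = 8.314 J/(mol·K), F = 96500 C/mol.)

4.6 × 10^22

E°_cell = -2.37 − (-3.04) = 0.67 V, with n = 2 electrons transferred.
At equilibrium E = 0, so the Nernst equation gives ln K = nFE°/RT = (2)(96500)(0.67)/((8.314)(298)) = 52.19.
K = e^52.19 = 4.6 × 10^22.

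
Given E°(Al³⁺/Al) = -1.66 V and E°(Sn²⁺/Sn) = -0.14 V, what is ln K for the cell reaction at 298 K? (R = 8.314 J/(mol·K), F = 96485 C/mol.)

ln K = 355.2

E°_cell = -0.14 − (-1.66) = 1.52 V, with n = 6 electrons transferred.
At equilibrium E = 0, so the Nernst equation gives ln K = nFE°/RT = (6)(96485)(1.52)/((8.314)(298)) = 355.16.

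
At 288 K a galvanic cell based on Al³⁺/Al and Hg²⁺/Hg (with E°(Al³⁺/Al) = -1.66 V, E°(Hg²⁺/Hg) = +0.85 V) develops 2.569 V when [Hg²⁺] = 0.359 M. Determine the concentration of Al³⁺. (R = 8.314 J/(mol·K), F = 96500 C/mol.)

1.7 × 10^-4 M

From the Nernst equation, ln Q = nF(E° − E)/RT = 6×96500×(2.51 − 2.569)/(8.314×288) = -14.267, so Q = 6.37 × 10^-7.
With Q = [Al³⁺]^2/[Hg²⁺]^3 and the known concentrations, [Al³⁺]^2 in the numerator gives [Al³⁺] = 1.7 × 10^-4 M.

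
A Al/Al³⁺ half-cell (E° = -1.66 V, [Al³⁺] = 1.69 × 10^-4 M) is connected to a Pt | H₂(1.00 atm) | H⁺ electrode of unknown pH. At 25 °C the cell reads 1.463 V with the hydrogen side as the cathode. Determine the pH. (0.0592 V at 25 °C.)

pH = 4.59

E°_cell = 1.66 V and n = 6.
log Q = n(E° − E)/0.0592 = 6×(1.66 − 1.463)/0.0592 = 19.966.
With Q = [Al³⁺]^2·P(H₂)^3 / [H⁺]^6, solving for [H⁺] gives log[H⁺] = -4.585, so pH = 4.59.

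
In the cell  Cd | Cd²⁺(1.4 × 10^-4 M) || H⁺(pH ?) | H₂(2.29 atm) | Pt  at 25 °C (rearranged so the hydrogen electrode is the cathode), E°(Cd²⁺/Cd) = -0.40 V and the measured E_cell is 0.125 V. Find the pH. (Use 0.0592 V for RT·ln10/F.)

E°_cell = 0.40 V and n = 2.
log Q = n(E° − E)/0.0592 = 2×(0.40 − 0.125)/0.0592 = 9.291.
With Q = [Cd²⁺]·P(H₂) / [H⁺]^2, solving for [H⁺] gives log[H⁺] = -6.392, so pH = 6.39.

pH = 6.39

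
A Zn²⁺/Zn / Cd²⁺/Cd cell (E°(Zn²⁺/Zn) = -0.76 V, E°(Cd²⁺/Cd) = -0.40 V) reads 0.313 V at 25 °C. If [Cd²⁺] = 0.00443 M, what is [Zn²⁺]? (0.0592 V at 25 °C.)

0.17 M

From the Nernst equation, log Q = n(E° − E)/0.0592 = 2(0.36 − 0.313)/0.0592 = 1.588, so Q = 38.7.
With Q = [Zn²⁺]/[Cd²⁺] and the known concentrations, [Zn²⁺] in the numerator gives [Zn²⁺] = 0.17 M.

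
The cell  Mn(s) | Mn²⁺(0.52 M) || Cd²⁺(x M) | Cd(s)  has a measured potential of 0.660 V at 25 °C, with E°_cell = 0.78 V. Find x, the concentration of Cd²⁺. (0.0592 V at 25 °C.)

From the Nernst equation, log Q = n(E° − E)/0.0592 = 2(0.78 − 0.660)/0.0592 = 4.054, so Q = 1.13 × 10^4.
With Q = [Mn²⁺]/[Cd²⁺] and the known concentrations, [Cd²⁺] in the denominator gives [Cd²⁺] = 4.6 × 10^-5 M.

4.6 × 10^-5 M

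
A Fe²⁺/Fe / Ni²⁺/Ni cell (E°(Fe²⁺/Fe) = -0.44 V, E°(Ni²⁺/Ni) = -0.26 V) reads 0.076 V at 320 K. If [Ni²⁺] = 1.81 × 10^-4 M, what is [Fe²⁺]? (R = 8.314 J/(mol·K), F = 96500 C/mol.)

From the Nernst equation, ln Q = nF(E° − E)/RT = 2×96500×(0.18 − 0.076)/(8.314×320) = 7.545, so Q = 1890.
With Q = [Fe²⁺]/[Ni²⁺] and the known concentrations, [Fe²⁺] in the numerator gives [Fe²⁺] = 0.34 M.

0.34 M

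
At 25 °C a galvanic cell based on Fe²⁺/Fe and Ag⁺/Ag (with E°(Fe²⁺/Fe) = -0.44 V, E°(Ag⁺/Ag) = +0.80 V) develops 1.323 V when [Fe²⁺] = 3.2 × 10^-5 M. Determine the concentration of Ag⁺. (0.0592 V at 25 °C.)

0.14 M

From the Nernst equation, log Q = n(E° − E)/0.0592 = 2(1.24 − 1.323)/0.0592 = -2.804, so Q = 0.00157.
With Q = [Fe²⁺]/[Ag⁺]^2 and the known concentrations, [Ag⁺]^2 in the denominator gives [Ag⁺] = 0.14 M.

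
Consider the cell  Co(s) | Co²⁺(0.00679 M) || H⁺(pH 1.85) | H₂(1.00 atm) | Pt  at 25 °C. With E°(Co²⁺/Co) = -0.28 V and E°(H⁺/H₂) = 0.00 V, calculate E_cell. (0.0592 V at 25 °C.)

The hydrogen couple is the cathode, so E°_cell = 0.28 V; n = 2.
[H⁺] = 10^(−1.85) = 0.014 M, and Q = [Co²⁺]·P(H₂) / [H⁺]^2 = 34.0.
E = E° − (0.0592/2) log Q = 0.28 − (0.0592/2)(1.532) = 0.235 V.

0.23 V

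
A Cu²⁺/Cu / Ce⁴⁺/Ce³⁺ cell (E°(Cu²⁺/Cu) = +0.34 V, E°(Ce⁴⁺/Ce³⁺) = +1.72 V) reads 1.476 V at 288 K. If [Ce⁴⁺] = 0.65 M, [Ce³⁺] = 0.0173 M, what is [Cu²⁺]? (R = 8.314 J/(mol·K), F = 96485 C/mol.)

0.62 M

From the Nernst equation, ln Q = nF(E° − E)/RT = 2×96485×(1.38 − 1.476)/(8.314×288) = -7.737, so Q = 4.36 × 10^-4.
With Q = [Cu²⁺]·[Ce³⁺]^2/[Ce⁴⁺]^2 and the known concentrations, [Cu²⁺] in the numerator gives [Cu²⁺] = 0.62 M.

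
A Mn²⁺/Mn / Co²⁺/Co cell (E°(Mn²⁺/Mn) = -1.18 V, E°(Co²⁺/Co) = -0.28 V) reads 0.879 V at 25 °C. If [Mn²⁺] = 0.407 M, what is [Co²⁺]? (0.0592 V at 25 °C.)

From the Nernst equation, log Q = n(E° − E)/0.0592 = 2(0.90 − 0.879)/0.0592 = 0.709, so Q = 5.12.
With Q = [Mn²⁺]/[Co²⁺] and the known concentrations, [Co²⁺] in the denominator gives [Co²⁺] = 0.079 M.

0.079 M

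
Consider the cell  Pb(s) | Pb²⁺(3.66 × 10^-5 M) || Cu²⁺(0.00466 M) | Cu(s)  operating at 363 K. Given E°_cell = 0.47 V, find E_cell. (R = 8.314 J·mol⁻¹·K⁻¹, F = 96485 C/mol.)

Balancing electrons gives n = 2; the reaction quotient is Q = [Pb²⁺]/[Cu²⁺] = 0.00785.
E = E° − (RT/nF) ln Q = 0.47 − (8.314×363)/(2×96485) × (-4.847) = 0.470 + 0.076 = 0.546 V.

0.546 V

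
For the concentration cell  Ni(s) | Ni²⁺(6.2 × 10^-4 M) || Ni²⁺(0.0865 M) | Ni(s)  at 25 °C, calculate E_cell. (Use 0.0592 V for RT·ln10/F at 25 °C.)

Both half-cells are Ni²⁺/Ni, so E°_cell = 0. The concentrated side is the cathode; the cell reaction moves Ni²⁺ from high to low concentration with n = 2.
Q = [Ni²⁺]_dilute/[Ni²⁺]_conc = 6.2 × 10^-4/0.0865 = 0.00717.
E = 0 − (0.0592/2) log Q = −(0.0592/2)(-2.145) = 0.0635 V.

0.063 V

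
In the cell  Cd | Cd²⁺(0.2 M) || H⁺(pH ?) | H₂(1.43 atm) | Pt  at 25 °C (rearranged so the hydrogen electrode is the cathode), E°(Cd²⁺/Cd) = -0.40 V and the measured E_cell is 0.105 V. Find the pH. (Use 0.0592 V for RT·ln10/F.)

pH = 5.25

E°_cell = 0.40 V and n = 2.
log Q = n(E° − E)/0.0592 = 2×(0.40 − 0.105)/0.0592 = 9.966.
With Q = [Cd²⁺]·P(H₂) / [H⁺]^2, solving for [H⁺] gives log[H⁺] = -5.255, so pH = 5.25.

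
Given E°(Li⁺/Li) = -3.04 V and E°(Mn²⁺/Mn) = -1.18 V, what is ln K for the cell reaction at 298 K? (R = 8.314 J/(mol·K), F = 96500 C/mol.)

E°_cell = -1.18 − (-3.04) = 1.86 V, with n = 2 electrons transferred.
At equilibrium E = 0, so the Nernst equation gives ln K = nFE°/RT = (2)(96500)(1.86)/((8.314)(298)) = 144.89.

ln K = 144.9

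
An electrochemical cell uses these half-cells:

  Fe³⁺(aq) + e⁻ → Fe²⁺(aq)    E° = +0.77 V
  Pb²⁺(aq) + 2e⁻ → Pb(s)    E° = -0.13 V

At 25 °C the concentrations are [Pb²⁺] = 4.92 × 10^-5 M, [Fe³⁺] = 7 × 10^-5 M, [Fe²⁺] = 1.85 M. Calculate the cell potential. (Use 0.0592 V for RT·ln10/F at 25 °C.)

The Fe³⁺/Fe²⁺ couple has the higher reduction potential and acts as the cathode, so E°_cell = +0.77 − (-0.13) = 0.90 V.
Balancing electrons gives n = 2; the reaction quotient is Q = [Pb²⁺]·[Fe²⁺]^2/[Fe³⁺]^2 = 3.44 × 10^4.
At 25 °C, E = E° − (0.0592/n) log Q = 0.90 − (0.0592/2)(4.536) = 0.900 − 0.134 = 0.766 V.

0.766 V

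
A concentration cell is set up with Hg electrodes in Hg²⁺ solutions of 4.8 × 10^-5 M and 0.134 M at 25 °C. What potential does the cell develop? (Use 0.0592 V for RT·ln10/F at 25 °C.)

0.10 V

Both half-cells are Hg²⁺/Hg, so E°_cell = 0. The concentrated side is the cathode; the cell reaction moves Hg²⁺ from high to low concentration with n = 2.
Q = [Hg²⁺]_dilute/[Hg²⁺]_conc = 4.8 × 10^-5/0.134 = 3.58 × 10^-4.
E = 0 − (0.0592/2) log Q = −(0.0592/2)(-3.446) = 0.1020 V.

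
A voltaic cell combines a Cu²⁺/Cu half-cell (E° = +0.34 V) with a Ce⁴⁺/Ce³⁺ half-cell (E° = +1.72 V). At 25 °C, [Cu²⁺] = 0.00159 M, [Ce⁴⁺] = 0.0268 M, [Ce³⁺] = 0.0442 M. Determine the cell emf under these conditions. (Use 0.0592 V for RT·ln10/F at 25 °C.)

1.45 V

The Ce⁴⁺/Ce³⁺ couple has the higher reduction potential and acts as the cathode, so E°_cell = +1.72 − (+0.34) = 1.38 V.
Balancing electrons gives n = 2; the reaction quotient is Q = [Cu²⁺]·[Ce³⁺]^2/[Ce⁴⁺]^2 = 0.00432.
At 25 °C, E = E° − (0.0592/n) log Q = 1.38 − (0.0592/2)(-2.364) = 1.380 + 0.070 = 1.450 V.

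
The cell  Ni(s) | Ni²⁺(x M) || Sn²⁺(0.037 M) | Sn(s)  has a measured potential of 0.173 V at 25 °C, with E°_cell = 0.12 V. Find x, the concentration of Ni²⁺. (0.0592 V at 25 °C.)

6 × 10^-4 M

From the Nernst equation, log Q = n(E° − E)/0.0592 = 2(0.12 − 0.173)/0.0592 = -1.791, so Q = 0.0162.
With Q = [Ni²⁺]/[Sn²⁺] and the known concentrations, [Ni²⁺] in the numerator gives [Ni²⁺] = 6 × 10^-4 M.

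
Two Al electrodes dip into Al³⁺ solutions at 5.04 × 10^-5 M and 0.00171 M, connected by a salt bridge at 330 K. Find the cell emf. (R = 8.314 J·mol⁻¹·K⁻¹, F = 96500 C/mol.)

Both half-cells are Al³⁺/Al, so E°_cell = 0. The concentrated side is the cathode; the cell reaction moves Al³⁺ from high to low concentration with n = 3.
Q = [Al³⁺]_dilute/[Al³⁺]_conc = 5.04 × 10^-5/0.00171 = 0.0295.
E = 0 − (RT/nF) ln Q = −((8.314×330)/(3×96500))(-3.524) = 0.0334 V.

0.033 V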